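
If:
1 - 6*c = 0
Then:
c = 1/6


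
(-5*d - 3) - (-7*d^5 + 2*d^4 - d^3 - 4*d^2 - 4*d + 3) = 7*d^5 - 2*d^4 + d^3 + 4*d^2 - d - 6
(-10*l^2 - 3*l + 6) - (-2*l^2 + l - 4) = -8*l^2 - 4*l + 10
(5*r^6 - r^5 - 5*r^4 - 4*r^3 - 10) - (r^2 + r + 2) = 5*r^6 - r^5 - 5*r^4 - 4*r^3 - r^2 - r - 12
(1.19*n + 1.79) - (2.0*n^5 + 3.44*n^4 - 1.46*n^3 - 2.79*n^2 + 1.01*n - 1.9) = -2.0*n^5 - 3.44*n^4 + 1.46*n^3 + 2.79*n^2 + 0.18*n + 3.69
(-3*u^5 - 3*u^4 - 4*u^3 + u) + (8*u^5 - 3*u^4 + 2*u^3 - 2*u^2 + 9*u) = 5*u^5 - 6*u^4 - 2*u^3 - 2*u^2 + 10*u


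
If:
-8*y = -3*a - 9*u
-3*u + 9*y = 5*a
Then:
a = 19*y/12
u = 13*y/36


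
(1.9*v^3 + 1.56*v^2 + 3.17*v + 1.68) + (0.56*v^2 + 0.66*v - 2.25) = 1.9*v^3 + 2.12*v^2 + 3.83*v - 0.57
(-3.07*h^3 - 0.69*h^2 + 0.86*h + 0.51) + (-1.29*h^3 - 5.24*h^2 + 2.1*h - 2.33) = -4.36*h^3 - 5.93*h^2 + 2.96*h - 1.82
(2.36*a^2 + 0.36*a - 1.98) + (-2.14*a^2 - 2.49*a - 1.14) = 0.22*a^2 - 2.13*a - 3.12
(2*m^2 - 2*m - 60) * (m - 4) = 2*m^3 - 10*m^2 - 52*m + 240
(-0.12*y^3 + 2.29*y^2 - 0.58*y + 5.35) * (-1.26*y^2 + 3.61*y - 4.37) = 0.1512*y^5 - 3.3186*y^4 + 9.5221*y^3 - 18.8421*y^2 + 21.8481*y - 23.3795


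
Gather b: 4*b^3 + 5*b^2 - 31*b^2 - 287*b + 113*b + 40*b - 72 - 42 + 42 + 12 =4*b^3 - 26*b^2 - 134*b - 60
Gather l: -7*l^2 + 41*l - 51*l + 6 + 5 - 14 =-7*l^2 - 10*l - 3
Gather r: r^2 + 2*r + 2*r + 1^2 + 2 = r^2 + 4*r + 3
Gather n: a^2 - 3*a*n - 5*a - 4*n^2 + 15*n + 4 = a^2 - 5*a - 4*n^2 + n*(15 - 3*a) + 4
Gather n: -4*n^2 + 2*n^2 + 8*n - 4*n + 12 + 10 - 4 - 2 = -2*n^2 + 4*n + 16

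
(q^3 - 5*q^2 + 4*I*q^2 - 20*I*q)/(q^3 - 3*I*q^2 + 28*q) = (q - 5)/(q - 7*I)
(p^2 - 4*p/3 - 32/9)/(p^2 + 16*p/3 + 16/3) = (p - 8/3)/(p + 4)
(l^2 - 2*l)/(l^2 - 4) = l/(l + 2)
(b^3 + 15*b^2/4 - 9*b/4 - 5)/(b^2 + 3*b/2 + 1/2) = (4*b^2 + 11*b - 20)/(2*(2*b + 1))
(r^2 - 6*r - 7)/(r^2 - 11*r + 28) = (r + 1)/(r - 4)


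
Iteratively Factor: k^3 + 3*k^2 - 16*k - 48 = (k - 4)*(k^2 + 7*k + 12) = (k - 4)*(k + 3)*(k + 4)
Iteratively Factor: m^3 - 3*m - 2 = (m + 1)*(m^2 - m - 2) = (m - 2)*(m + 1)*(m + 1)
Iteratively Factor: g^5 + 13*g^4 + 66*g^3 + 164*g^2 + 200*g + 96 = (g + 2)*(g^4 + 11*g^3 + 44*g^2 + 76*g + 48) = (g + 2)^2*(g^3 + 9*g^2 + 26*g + 24) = (g + 2)^2*(g + 4)*(g^2 + 5*g + 6) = (g + 2)^2*(g + 3)*(g + 4)*(g + 2)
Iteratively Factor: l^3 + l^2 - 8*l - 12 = (l - 3)*(l^2 + 4*l + 4) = (l - 3)*(l + 2)*(l + 2)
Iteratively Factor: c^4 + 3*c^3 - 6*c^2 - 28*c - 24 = (c + 2)*(c^3 + c^2 - 8*c - 12) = (c + 2)^2*(c^2 - c - 6) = (c - 3)*(c + 2)^2*(c + 2)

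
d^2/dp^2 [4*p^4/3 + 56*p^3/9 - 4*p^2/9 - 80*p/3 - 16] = 16*p^2 + 112*p/3 - 8/9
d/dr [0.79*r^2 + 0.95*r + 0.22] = 1.58*r + 0.95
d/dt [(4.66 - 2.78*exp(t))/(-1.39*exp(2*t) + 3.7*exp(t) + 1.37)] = (-3.8642*exp(2*t) + 12.9548*exp(t) - 21.0506)*exp(t)/(1.9321*exp(4*t) - 10.286*exp(3*t) + 9.8814*exp(2*t) + 10.138*exp(t) + 1.8769)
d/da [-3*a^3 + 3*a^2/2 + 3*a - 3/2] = -9*a^2 + 3*a + 3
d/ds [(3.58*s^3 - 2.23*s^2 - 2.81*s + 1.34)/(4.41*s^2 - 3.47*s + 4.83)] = (15.7878*s^4 - 24.8452*s^3 + 72.0044*s^2 - 33.3606*s - 8.9225)/(19.4481*s^4 - 30.6054*s^3 + 54.6415*s^2 - 33.5202*s + 23.3289)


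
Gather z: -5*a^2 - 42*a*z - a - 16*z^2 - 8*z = -5*a^2 - a - 16*z^2 + z*(-42*a - 8)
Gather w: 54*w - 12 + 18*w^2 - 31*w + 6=18*w^2 + 23*w - 6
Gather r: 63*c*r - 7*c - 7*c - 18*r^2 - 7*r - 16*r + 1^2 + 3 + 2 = -14*c - 18*r^2 + r*(63*c - 23) + 6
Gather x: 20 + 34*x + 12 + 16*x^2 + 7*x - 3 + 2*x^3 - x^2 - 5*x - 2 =2*x^3 + 15*x^2 + 36*x + 27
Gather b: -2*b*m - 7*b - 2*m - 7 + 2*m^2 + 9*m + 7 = b*(-2*m - 7) + 2*m^2 + 7*m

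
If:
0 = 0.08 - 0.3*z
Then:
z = 0.27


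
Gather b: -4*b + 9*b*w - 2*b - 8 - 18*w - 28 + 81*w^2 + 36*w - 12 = b*(9*w - 6) + 81*w^2 + 18*w - 48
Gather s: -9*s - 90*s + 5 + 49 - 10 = 44 - 99*s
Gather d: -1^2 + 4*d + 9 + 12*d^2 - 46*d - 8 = 12*d^2 - 42*d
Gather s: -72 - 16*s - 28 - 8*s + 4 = -24*s - 96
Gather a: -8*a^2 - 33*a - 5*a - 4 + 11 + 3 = -8*a^2 - 38*a + 10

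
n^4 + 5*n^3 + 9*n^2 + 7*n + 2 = (n + 1)^3*(n + 2)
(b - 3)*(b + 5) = b^2 + 2*b - 15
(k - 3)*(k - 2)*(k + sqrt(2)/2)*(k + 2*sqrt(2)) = k^4 - 5*k^3 + 5*sqrt(2)*k^3/2 - 25*sqrt(2)*k^2/2 + 8*k^2 - 10*k + 15*sqrt(2)*k + 12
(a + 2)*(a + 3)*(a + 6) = a^3 + 11*a^2 + 36*a + 36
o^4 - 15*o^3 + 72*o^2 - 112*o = o*(o - 7)*(o - 4)^2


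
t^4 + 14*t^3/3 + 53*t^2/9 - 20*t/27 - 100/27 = (t - 2/3)*(t + 5/3)^2*(t + 2)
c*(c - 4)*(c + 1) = c^3 - 3*c^2 - 4*c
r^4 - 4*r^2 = r^2*(r - 2)*(r + 2)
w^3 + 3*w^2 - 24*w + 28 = (w - 2)^2*(w + 7)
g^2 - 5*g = g*(g - 5)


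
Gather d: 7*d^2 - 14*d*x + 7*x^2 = 7*d^2 - 14*d*x + 7*x^2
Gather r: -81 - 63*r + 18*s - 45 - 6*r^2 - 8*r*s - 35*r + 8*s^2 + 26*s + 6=-6*r^2 + r*(-8*s - 98) + 8*s^2 + 44*s - 120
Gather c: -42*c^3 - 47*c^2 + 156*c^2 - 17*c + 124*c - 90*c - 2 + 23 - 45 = -42*c^3 + 109*c^2 + 17*c - 24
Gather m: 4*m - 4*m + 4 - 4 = 0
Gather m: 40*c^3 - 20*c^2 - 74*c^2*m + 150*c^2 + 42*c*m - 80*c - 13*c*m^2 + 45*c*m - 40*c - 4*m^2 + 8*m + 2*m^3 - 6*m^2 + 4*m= 40*c^3 + 130*c^2 - 120*c + 2*m^3 + m^2*(-13*c - 10) + m*(-74*c^2 + 87*c + 12)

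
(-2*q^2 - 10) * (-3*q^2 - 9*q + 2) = 6*q^4 + 18*q^3 + 26*q^2 + 90*q - 20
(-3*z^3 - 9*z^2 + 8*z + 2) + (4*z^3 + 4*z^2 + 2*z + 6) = z^3 - 5*z^2 + 10*z + 8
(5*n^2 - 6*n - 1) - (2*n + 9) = 5*n^2 - 8*n - 10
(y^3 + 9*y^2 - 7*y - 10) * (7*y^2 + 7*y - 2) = 7*y^5 + 70*y^4 + 12*y^3 - 137*y^2 - 56*y + 20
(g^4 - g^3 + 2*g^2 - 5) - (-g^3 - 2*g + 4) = g^4 + 2*g^2 + 2*g - 9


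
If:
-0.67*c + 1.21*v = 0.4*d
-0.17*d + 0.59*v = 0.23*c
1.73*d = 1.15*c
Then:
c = 0.00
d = 0.00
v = 0.00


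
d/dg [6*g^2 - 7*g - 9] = 12*g - 7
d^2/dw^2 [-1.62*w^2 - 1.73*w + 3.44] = -3.24000000000000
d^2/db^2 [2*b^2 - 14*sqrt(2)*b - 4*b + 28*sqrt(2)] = 4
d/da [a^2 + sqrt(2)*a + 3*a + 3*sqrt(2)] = 2*a + sqrt(2) + 3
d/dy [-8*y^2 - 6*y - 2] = -16*y - 6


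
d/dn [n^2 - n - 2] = 2*n - 1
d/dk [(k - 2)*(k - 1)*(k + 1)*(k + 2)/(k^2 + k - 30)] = (2*k^5 + 3*k^4 - 120*k^3 - 5*k^2 + 292*k - 4)/(k^4 + 2*k^3 - 59*k^2 - 60*k + 900)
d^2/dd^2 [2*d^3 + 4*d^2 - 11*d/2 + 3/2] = 12*d + 8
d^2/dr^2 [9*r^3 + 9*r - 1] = 54*r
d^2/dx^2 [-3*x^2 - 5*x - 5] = -6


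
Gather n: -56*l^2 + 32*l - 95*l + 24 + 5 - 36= -56*l^2 - 63*l - 7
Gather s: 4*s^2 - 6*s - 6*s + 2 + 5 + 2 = 4*s^2 - 12*s + 9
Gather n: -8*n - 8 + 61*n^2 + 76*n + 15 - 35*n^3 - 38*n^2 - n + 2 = -35*n^3 + 23*n^2 + 67*n + 9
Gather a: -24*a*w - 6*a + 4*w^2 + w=a*(-24*w - 6) + 4*w^2 + w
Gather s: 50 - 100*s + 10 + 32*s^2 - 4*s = 32*s^2 - 104*s + 60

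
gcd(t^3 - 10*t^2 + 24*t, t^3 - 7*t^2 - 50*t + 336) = t - 6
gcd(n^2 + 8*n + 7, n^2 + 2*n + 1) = n + 1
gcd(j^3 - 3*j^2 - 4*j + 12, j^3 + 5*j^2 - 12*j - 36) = j^2 - j - 6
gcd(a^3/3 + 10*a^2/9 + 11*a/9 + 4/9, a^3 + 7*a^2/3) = 1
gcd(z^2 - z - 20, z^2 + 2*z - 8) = z + 4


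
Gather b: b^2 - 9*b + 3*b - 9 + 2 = b^2 - 6*b - 7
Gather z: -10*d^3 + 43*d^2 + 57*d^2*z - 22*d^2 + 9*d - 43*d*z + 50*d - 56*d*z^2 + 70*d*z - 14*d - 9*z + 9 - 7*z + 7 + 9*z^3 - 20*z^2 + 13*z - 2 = -10*d^3 + 21*d^2 + 45*d + 9*z^3 + z^2*(-56*d - 20) + z*(57*d^2 + 27*d - 3) + 14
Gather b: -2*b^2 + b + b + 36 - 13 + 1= -2*b^2 + 2*b + 24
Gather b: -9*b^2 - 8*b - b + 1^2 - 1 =-9*b^2 - 9*b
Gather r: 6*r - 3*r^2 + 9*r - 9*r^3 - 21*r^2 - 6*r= -9*r^3 - 24*r^2 + 9*r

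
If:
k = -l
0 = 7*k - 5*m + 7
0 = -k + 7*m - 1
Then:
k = -1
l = 1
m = 0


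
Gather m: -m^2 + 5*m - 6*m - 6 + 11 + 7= -m^2 - m + 12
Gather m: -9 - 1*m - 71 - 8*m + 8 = -9*m - 72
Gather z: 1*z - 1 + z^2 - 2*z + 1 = z^2 - z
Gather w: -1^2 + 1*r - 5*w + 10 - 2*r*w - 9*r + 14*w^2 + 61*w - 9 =-8*r + 14*w^2 + w*(56 - 2*r)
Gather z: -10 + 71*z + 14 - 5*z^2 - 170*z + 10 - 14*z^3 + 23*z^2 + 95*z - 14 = -14*z^3 + 18*z^2 - 4*z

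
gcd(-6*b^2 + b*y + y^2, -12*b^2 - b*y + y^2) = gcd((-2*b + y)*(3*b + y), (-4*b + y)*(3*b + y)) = 3*b + y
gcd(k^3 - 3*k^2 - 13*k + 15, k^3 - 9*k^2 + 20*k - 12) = k - 1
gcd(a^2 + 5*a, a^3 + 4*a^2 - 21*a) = a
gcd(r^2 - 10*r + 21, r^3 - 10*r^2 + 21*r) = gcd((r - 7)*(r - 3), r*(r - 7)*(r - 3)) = r^2 - 10*r + 21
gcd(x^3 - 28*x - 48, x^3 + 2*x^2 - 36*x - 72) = x^2 - 4*x - 12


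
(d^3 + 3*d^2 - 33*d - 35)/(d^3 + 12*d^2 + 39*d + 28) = (d - 5)/(d + 4)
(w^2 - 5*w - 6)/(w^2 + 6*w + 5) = (w - 6)/(w + 5)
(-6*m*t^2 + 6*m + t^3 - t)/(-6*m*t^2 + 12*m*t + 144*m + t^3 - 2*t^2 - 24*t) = (t^2 - 1)/(t^2 - 2*t - 24)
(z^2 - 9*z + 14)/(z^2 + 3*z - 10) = (z - 7)/(z + 5)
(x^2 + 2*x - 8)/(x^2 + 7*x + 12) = (x - 2)/(x + 3)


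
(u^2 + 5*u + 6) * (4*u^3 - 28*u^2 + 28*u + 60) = 4*u^5 - 8*u^4 - 88*u^3 + 32*u^2 + 468*u + 360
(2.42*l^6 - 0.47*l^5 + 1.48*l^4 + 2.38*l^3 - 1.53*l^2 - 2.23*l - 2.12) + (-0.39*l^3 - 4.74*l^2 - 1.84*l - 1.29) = 2.42*l^6 - 0.47*l^5 + 1.48*l^4 + 1.99*l^3 - 6.27*l^2 - 4.07*l - 3.41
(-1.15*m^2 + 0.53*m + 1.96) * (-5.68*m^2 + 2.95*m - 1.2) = 6.532*m^4 - 6.4029*m^3 - 8.1893*m^2 + 5.146*m - 2.352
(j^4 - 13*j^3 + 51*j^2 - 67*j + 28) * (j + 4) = j^5 - 9*j^4 - j^3 + 137*j^2 - 240*j + 112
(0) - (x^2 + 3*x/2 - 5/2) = -x^2 - 3*x/2 + 5/2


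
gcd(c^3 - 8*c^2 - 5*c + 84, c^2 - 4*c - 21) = c^2 - 4*c - 21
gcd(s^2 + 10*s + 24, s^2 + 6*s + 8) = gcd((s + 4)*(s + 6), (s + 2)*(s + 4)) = s + 4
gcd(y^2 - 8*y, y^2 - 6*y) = y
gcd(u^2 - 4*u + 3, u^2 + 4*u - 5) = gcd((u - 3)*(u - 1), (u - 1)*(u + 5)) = u - 1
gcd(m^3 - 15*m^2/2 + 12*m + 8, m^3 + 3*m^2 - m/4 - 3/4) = m + 1/2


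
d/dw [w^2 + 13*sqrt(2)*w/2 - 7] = 2*w + 13*sqrt(2)/2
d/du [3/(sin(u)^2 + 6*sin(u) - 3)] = -6*(sin(u) + 3)*cos(u)/(sin(u)^2 + 6*sin(u) - 3)^2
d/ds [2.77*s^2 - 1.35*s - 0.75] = 5.54*s - 1.35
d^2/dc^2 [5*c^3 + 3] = 30*c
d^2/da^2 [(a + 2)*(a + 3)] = 2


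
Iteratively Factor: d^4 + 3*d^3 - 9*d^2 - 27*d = (d - 3)*(d^3 + 6*d^2 + 9*d) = d*(d - 3)*(d^2 + 6*d + 9) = d*(d - 3)*(d + 3)*(d + 3)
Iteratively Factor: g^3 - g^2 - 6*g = (g + 2)*(g^2 - 3*g) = (g - 3)*(g + 2)*(g)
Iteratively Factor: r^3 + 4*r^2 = (r)*(r^2 + 4*r) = r^2*(r + 4)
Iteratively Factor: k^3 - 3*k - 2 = (k + 1)*(k^2 - k - 2) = (k - 2)*(k + 1)*(k + 1)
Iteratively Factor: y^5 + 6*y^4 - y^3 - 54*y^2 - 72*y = (y)*(y^4 + 6*y^3 - y^2 - 54*y - 72) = y*(y + 3)*(y^3 + 3*y^2 - 10*y - 24) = y*(y - 3)*(y + 3)*(y^2 + 6*y + 8) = y*(y - 3)*(y + 2)*(y + 3)*(y + 4)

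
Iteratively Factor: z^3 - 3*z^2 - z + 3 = (z - 1)*(z^2 - 2*z - 3) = (z - 1)*(z + 1)*(z - 3)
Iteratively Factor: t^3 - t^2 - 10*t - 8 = (t + 2)*(t^2 - 3*t - 4) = (t - 4)*(t + 2)*(t + 1)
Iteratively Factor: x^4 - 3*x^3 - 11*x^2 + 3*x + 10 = (x - 1)*(x^3 - 2*x^2 - 13*x - 10) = (x - 5)*(x - 1)*(x^2 + 3*x + 2) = (x - 5)*(x - 1)*(x + 1)*(x + 2)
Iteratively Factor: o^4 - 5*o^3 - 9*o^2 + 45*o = (o - 5)*(o^3 - 9*o) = (o - 5)*(o - 3)*(o^2 + 3*o) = o*(o - 5)*(o - 3)*(o + 3)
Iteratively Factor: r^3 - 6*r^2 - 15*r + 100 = (r - 5)*(r^2 - r - 20) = (r - 5)*(r + 4)*(r - 5)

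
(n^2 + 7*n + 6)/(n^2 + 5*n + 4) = (n + 6)/(n + 4)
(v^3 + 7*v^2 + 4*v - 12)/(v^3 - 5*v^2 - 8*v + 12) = (v + 6)/(v - 6)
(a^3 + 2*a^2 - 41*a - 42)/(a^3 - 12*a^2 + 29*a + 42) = (a + 7)/(a - 7)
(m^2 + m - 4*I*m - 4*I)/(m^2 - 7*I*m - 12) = (m + 1)/(m - 3*I)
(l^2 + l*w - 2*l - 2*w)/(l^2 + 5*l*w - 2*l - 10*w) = (l + w)/(l + 5*w)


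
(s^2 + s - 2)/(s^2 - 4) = (s - 1)/(s - 2)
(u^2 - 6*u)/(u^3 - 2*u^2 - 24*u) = 1/(u + 4)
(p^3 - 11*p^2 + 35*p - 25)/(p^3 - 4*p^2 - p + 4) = (p^2 - 10*p + 25)/(p^2 - 3*p - 4)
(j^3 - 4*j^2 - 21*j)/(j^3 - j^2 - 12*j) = (j - 7)/(j - 4)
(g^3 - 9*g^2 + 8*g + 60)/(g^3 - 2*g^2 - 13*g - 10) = (g - 6)/(g + 1)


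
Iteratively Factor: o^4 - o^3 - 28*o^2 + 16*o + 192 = (o + 3)*(o^3 - 4*o^2 - 16*o + 64) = (o + 3)*(o + 4)*(o^2 - 8*o + 16) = (o - 4)*(o + 3)*(o + 4)*(o - 4)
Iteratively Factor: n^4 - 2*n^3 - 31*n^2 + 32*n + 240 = (n - 5)*(n^3 + 3*n^2 - 16*n - 48) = (n - 5)*(n + 4)*(n^2 - n - 12) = (n - 5)*(n + 3)*(n + 4)*(n - 4)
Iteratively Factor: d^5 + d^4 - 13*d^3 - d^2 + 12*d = (d - 1)*(d^4 + 2*d^3 - 11*d^2 - 12*d) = d*(d - 1)*(d^3 + 2*d^2 - 11*d - 12) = d*(d - 1)*(d + 1)*(d^2 + d - 12) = d*(d - 3)*(d - 1)*(d + 1)*(d + 4)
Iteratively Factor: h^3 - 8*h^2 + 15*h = (h - 5)*(h^2 - 3*h) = (h - 5)*(h - 3)*(h)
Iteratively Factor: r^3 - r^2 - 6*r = (r + 2)*(r^2 - 3*r) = r*(r + 2)*(r - 3)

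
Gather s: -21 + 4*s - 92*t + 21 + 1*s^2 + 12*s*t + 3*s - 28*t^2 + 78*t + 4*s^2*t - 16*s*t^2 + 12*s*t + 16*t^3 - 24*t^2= s^2*(4*t + 1) + s*(-16*t^2 + 24*t + 7) + 16*t^3 - 52*t^2 - 14*t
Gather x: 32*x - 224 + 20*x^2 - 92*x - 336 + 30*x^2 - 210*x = 50*x^2 - 270*x - 560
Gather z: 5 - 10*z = 5 - 10*z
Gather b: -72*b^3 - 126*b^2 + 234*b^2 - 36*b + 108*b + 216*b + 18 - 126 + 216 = -72*b^3 + 108*b^2 + 288*b + 108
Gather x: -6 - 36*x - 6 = -36*x - 12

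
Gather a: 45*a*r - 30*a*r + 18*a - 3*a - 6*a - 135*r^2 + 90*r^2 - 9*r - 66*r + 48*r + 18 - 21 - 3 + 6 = a*(15*r + 9) - 45*r^2 - 27*r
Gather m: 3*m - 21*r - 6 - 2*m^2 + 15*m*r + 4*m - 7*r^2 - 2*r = -2*m^2 + m*(15*r + 7) - 7*r^2 - 23*r - 6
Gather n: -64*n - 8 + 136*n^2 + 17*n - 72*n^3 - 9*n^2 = -72*n^3 + 127*n^2 - 47*n - 8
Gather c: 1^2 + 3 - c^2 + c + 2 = -c^2 + c + 6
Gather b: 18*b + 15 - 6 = 18*b + 9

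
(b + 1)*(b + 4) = b^2 + 5*b + 4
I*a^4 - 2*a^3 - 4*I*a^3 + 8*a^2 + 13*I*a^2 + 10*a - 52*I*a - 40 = (a - 4)*(a - 2*I)*(a + 5*I)*(I*a + 1)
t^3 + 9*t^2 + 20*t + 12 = (t + 1)*(t + 2)*(t + 6)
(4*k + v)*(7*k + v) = 28*k^2 + 11*k*v + v^2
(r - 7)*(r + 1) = r^2 - 6*r - 7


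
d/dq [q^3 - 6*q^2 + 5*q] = 3*q^2 - 12*q + 5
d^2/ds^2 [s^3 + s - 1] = 6*s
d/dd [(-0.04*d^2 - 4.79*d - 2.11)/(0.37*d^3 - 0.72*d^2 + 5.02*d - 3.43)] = (0.0148*d^4 + 3.5446*d^3 - 1.3075*d^2 - 2.764*d + 27.0219)/(0.1369*d^6 - 0.5328*d^5 + 4.2332*d^4 - 9.767*d^3 + 30.1396*d^2 - 34.4372*d + 11.7649)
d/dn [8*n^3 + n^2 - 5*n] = 24*n^2 + 2*n - 5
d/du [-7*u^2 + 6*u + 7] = 6 - 14*u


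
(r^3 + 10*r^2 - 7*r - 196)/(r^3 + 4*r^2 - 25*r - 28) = (r + 7)/(r + 1)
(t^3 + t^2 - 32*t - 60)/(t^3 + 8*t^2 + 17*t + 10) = (t - 6)/(t + 1)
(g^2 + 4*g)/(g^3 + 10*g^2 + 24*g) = 1/(g + 6)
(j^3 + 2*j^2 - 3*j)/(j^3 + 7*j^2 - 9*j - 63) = j*(j - 1)/(j^2 + 4*j - 21)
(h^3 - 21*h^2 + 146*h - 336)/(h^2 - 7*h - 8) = (h^2 - 13*h + 42)/(h + 1)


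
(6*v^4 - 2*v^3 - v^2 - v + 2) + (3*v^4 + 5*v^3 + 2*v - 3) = 9*v^4 + 3*v^3 - v^2 + v - 1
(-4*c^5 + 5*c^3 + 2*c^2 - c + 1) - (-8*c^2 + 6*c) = -4*c^5 + 5*c^3 + 10*c^2 - 7*c + 1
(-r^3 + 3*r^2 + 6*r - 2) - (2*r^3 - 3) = -3*r^3 + 3*r^2 + 6*r + 1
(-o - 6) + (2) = -o - 4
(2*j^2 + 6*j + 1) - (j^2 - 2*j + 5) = j^2 + 8*j - 4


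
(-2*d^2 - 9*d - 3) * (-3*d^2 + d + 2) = 6*d^4 + 25*d^3 - 4*d^2 - 21*d - 6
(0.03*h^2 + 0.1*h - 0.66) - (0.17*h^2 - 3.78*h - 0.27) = -0.14*h^2 + 3.88*h - 0.39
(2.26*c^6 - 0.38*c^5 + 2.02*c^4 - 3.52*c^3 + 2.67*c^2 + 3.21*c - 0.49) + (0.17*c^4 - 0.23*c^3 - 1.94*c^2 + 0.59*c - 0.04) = 2.26*c^6 - 0.38*c^5 + 2.19*c^4 - 3.75*c^3 + 0.73*c^2 + 3.8*c - 0.53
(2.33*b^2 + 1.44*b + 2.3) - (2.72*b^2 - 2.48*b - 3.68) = -0.39*b^2 + 3.92*b + 5.98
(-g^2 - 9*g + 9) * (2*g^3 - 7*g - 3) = -2*g^5 - 18*g^4 + 25*g^3 + 66*g^2 - 36*g - 27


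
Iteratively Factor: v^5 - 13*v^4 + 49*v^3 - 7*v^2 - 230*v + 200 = (v - 5)*(v^4 - 8*v^3 + 9*v^2 + 38*v - 40) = (v - 5)*(v - 1)*(v^3 - 7*v^2 + 2*v + 40) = (v - 5)*(v - 4)*(v - 1)*(v^2 - 3*v - 10) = (v - 5)*(v - 4)*(v - 1)*(v + 2)*(v - 5)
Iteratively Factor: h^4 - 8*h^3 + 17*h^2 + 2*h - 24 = (h - 4)*(h^3 - 4*h^2 + h + 6) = (h - 4)*(h - 2)*(h^2 - 2*h - 3) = (h - 4)*(h - 2)*(h + 1)*(h - 3)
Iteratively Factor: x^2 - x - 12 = (x + 3)*(x - 4)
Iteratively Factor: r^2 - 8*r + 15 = (r - 5)*(r - 3)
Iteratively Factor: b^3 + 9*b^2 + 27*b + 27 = (b + 3)*(b^2 + 6*b + 9) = (b + 3)^2*(b + 3)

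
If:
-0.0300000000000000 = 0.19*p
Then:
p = -0.16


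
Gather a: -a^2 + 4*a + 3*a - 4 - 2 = -a^2 + 7*a - 6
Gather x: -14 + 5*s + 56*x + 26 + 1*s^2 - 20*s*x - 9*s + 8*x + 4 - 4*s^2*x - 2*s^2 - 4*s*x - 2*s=-s^2 - 6*s + x*(-4*s^2 - 24*s + 64) + 16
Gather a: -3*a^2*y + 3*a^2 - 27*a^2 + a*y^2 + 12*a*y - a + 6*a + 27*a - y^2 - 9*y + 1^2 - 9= a^2*(-3*y - 24) + a*(y^2 + 12*y + 32) - y^2 - 9*y - 8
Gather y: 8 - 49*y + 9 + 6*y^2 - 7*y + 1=6*y^2 - 56*y + 18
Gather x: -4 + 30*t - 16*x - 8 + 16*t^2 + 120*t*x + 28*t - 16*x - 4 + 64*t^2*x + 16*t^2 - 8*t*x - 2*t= 32*t^2 + 56*t + x*(64*t^2 + 112*t - 32) - 16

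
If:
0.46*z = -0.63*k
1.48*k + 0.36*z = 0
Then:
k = 0.00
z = 0.00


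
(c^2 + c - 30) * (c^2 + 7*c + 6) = c^4 + 8*c^3 - 17*c^2 - 204*c - 180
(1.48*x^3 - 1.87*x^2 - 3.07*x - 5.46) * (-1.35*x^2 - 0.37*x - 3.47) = -1.998*x^5 + 1.9769*x^4 - 0.2992*x^3 + 14.9958*x^2 + 12.6731*x + 18.9462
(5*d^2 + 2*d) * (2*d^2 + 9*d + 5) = 10*d^4 + 49*d^3 + 43*d^2 + 10*d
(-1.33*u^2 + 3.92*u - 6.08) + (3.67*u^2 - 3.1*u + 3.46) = 2.34*u^2 + 0.82*u - 2.62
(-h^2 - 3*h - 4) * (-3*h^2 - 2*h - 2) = 3*h^4 + 11*h^3 + 20*h^2 + 14*h + 8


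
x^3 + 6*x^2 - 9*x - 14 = (x - 2)*(x + 1)*(x + 7)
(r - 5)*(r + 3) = r^2 - 2*r - 15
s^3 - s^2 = s^2*(s - 1)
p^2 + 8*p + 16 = (p + 4)^2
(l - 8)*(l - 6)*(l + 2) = l^3 - 12*l^2 + 20*l + 96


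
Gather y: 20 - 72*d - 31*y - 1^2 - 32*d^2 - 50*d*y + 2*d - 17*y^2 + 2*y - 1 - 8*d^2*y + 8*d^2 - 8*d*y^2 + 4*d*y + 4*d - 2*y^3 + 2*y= -24*d^2 - 66*d - 2*y^3 + y^2*(-8*d - 17) + y*(-8*d^2 - 46*d - 27) + 18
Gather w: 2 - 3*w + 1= 3 - 3*w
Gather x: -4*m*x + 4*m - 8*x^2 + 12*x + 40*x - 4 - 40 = 4*m - 8*x^2 + x*(52 - 4*m) - 44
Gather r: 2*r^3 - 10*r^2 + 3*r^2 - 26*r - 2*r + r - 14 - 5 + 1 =2*r^3 - 7*r^2 - 27*r - 18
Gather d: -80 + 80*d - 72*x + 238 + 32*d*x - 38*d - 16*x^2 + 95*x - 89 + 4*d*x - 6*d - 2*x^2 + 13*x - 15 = d*(36*x + 36) - 18*x^2 + 36*x + 54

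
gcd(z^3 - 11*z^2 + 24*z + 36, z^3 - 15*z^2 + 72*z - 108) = z^2 - 12*z + 36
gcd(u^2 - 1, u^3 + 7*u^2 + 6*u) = u + 1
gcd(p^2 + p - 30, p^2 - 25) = p - 5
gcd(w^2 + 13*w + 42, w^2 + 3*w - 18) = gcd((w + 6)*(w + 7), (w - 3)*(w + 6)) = w + 6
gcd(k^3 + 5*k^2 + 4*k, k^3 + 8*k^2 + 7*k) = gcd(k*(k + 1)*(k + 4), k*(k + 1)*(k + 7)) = k^2 + k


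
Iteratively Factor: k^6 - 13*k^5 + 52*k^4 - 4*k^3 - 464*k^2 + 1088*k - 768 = (k - 4)*(k^5 - 9*k^4 + 16*k^3 + 60*k^2 - 224*k + 192) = (k - 4)*(k - 2)*(k^4 - 7*k^3 + 2*k^2 + 64*k - 96) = (k - 4)^2*(k - 2)*(k^3 - 3*k^2 - 10*k + 24) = (k - 4)^3*(k - 2)*(k^2 + k - 6) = (k - 4)^3*(k - 2)*(k + 3)*(k - 2)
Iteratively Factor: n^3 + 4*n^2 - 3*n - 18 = (n - 2)*(n^2 + 6*n + 9) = (n - 2)*(n + 3)*(n + 3)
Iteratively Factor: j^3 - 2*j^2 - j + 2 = (j - 2)*(j^2 - 1) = (j - 2)*(j + 1)*(j - 1)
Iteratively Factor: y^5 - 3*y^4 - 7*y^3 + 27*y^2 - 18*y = (y)*(y^4 - 3*y^3 - 7*y^2 + 27*y - 18) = y*(y - 2)*(y^3 - y^2 - 9*y + 9) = y*(y - 2)*(y + 3)*(y^2 - 4*y + 3) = y*(y - 2)*(y - 1)*(y + 3)*(y - 3)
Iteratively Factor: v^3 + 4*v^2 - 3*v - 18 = (v - 2)*(v^2 + 6*v + 9) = (v - 2)*(v + 3)*(v + 3)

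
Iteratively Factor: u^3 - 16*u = (u - 4)*(u^2 + 4*u) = (u - 4)*(u + 4)*(u)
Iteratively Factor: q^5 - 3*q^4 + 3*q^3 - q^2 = (q - 1)*(q^4 - 2*q^3 + q^2) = (q - 1)^2*(q^3 - q^2) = q*(q - 1)^2*(q^2 - q) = q^2*(q - 1)^2*(q - 1)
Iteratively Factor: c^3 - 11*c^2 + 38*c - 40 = (c - 2)*(c^2 - 9*c + 20) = (c - 5)*(c - 2)*(c - 4)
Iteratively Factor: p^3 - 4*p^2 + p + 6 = (p + 1)*(p^2 - 5*p + 6) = (p - 2)*(p + 1)*(p - 3)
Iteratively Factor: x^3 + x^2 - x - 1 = (x - 1)*(x^2 + 2*x + 1) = (x - 1)*(x + 1)*(x + 1)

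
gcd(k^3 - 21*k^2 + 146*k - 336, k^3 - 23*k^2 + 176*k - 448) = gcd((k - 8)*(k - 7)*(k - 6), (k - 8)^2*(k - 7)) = k^2 - 15*k + 56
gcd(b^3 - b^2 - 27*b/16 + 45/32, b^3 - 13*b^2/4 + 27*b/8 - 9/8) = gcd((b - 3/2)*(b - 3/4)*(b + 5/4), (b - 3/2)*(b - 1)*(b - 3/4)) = b^2 - 9*b/4 + 9/8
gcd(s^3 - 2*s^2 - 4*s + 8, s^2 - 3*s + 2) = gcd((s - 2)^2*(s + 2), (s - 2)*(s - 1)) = s - 2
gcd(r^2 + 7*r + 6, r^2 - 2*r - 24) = 1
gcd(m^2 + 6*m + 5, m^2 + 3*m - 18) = 1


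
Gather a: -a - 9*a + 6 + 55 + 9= 70 - 10*a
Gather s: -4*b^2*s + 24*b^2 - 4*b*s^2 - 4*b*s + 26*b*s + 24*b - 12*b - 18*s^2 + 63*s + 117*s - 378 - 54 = 24*b^2 + 12*b + s^2*(-4*b - 18) + s*(-4*b^2 + 22*b + 180) - 432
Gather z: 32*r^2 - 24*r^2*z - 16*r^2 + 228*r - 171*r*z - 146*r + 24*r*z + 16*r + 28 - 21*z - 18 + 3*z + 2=16*r^2 + 98*r + z*(-24*r^2 - 147*r - 18) + 12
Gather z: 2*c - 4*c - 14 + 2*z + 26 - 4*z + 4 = -2*c - 2*z + 16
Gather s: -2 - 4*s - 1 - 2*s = -6*s - 3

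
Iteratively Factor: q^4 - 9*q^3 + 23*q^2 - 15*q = (q - 1)*(q^3 - 8*q^2 + 15*q) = (q - 3)*(q - 1)*(q^2 - 5*q) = q*(q - 3)*(q - 1)*(q - 5)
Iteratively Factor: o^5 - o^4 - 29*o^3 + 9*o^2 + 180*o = (o + 4)*(o^4 - 5*o^3 - 9*o^2 + 45*o) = (o - 5)*(o + 4)*(o^3 - 9*o) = o*(o - 5)*(o + 4)*(o^2 - 9) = o*(o - 5)*(o + 3)*(o + 4)*(o - 3)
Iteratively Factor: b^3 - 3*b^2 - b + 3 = (b - 1)*(b^2 - 2*b - 3) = (b - 1)*(b + 1)*(b - 3)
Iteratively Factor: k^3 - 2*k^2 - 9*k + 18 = (k - 3)*(k^2 + k - 6) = (k - 3)*(k + 3)*(k - 2)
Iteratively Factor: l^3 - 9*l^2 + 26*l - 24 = (l - 4)*(l^2 - 5*l + 6) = (l - 4)*(l - 2)*(l - 3)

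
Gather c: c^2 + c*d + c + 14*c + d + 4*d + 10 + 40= c^2 + c*(d + 15) + 5*d + 50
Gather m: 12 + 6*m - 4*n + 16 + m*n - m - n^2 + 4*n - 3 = m*(n + 5) - n^2 + 25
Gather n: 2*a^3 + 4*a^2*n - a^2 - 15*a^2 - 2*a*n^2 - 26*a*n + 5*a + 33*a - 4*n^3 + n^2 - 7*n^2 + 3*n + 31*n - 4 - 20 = 2*a^3 - 16*a^2 + 38*a - 4*n^3 + n^2*(-2*a - 6) + n*(4*a^2 - 26*a + 34) - 24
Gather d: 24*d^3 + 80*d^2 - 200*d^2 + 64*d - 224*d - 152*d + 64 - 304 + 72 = 24*d^3 - 120*d^2 - 312*d - 168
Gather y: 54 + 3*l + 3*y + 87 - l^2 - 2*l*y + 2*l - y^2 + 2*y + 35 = -l^2 + 5*l - y^2 + y*(5 - 2*l) + 176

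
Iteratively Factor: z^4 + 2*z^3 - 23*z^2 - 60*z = (z + 3)*(z^3 - z^2 - 20*z) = (z + 3)*(z + 4)*(z^2 - 5*z) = z*(z + 3)*(z + 4)*(z - 5)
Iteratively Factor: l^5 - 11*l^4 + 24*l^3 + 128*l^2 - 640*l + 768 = (l - 3)*(l^4 - 8*l^3 + 128*l - 256) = (l - 4)*(l - 3)*(l^3 - 4*l^2 - 16*l + 64) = (l - 4)^2*(l - 3)*(l^2 - 16) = (l - 4)^3*(l - 3)*(l + 4)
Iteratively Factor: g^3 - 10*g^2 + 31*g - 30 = (g - 5)*(g^2 - 5*g + 6) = (g - 5)*(g - 3)*(g - 2)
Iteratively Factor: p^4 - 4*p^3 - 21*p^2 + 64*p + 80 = (p - 4)*(p^3 - 21*p - 20) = (p - 4)*(p + 1)*(p^2 - p - 20) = (p - 4)*(p + 1)*(p + 4)*(p - 5)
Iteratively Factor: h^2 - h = (h - 1)*(h)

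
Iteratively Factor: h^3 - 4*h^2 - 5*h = (h + 1)*(h^2 - 5*h) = (h - 5)*(h + 1)*(h)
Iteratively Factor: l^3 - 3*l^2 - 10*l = (l)*(l^2 - 3*l - 10) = l*(l - 5)*(l + 2)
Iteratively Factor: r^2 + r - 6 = (r - 2)*(r + 3)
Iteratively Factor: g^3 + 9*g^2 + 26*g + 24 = (g + 3)*(g^2 + 6*g + 8) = (g + 2)*(g + 3)*(g + 4)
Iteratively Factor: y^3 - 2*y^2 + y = (y)*(y^2 - 2*y + 1) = y*(y - 1)*(y - 1)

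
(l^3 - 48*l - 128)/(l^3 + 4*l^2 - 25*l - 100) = (l^2 - 4*l - 32)/(l^2 - 25)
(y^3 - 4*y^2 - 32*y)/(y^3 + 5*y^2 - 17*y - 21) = y*(y^2 - 4*y - 32)/(y^3 + 5*y^2 - 17*y - 21)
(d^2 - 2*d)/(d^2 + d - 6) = d/(d + 3)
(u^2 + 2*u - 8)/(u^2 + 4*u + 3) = (u^2 + 2*u - 8)/(u^2 + 4*u + 3)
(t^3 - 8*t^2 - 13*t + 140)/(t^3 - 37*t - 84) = (t - 5)/(t + 3)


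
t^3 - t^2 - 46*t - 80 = (t - 8)*(t + 2)*(t + 5)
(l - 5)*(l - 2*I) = l^2 - 5*l - 2*I*l + 10*I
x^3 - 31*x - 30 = (x - 6)*(x + 1)*(x + 5)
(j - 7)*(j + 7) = j^2 - 49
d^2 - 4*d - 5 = (d - 5)*(d + 1)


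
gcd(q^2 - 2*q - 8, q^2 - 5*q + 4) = q - 4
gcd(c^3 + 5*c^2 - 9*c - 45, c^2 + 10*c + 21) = c + 3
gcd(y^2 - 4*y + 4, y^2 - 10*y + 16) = y - 2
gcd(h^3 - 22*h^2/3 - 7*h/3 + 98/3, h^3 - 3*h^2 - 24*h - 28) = h^2 - 5*h - 14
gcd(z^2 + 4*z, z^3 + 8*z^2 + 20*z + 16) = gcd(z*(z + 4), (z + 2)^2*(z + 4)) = z + 4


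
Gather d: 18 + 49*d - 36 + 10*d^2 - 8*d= 10*d^2 + 41*d - 18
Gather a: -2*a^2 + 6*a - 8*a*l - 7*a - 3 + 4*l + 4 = -2*a^2 + a*(-8*l - 1) + 4*l + 1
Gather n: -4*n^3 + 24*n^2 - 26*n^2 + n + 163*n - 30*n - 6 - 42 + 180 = -4*n^3 - 2*n^2 + 134*n + 132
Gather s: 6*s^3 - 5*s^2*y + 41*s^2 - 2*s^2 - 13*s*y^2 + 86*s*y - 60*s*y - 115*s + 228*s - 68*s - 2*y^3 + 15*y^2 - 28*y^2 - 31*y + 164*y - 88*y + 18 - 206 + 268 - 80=6*s^3 + s^2*(39 - 5*y) + s*(-13*y^2 + 26*y + 45) - 2*y^3 - 13*y^2 + 45*y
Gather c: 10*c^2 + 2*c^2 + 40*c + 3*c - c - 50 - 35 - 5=12*c^2 + 42*c - 90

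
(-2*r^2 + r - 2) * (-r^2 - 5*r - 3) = 2*r^4 + 9*r^3 + 3*r^2 + 7*r + 6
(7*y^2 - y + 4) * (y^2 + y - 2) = 7*y^4 + 6*y^3 - 11*y^2 + 6*y - 8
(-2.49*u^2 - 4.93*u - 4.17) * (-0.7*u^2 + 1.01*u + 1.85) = 1.743*u^4 + 0.936099999999999*u^3 - 6.6668*u^2 - 13.3322*u - 7.7145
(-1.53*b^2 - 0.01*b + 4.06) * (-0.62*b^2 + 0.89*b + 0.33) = 0.9486*b^4 - 1.3555*b^3 - 3.031*b^2 + 3.6101*b + 1.3398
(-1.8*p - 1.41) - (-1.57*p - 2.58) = 1.17 - 0.23*p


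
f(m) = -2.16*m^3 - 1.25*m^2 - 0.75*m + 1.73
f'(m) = -6.48*m^2 - 2.5*m - 0.75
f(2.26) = -31.28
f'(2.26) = -39.50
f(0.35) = 1.22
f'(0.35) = -2.42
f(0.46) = 0.91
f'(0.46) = -3.27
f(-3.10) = 56.39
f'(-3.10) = -55.27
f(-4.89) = 228.08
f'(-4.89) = -143.48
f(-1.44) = 6.67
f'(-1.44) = -10.59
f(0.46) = 0.91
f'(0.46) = -3.27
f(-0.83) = 2.73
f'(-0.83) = -3.14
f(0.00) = 1.73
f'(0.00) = -0.75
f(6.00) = -514.33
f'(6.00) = -249.03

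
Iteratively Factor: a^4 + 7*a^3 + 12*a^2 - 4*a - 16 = (a + 2)*(a^3 + 5*a^2 + 2*a - 8) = (a + 2)^2*(a^2 + 3*a - 4) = (a - 1)*(a + 2)^2*(a + 4)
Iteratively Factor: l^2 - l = (l - 1)*(l)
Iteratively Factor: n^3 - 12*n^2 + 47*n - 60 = (n - 4)*(n^2 - 8*n + 15) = (n - 5)*(n - 4)*(n - 3)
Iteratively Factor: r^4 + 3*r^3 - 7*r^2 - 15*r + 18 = (r + 3)*(r^3 - 7*r + 6) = (r + 3)^2*(r^2 - 3*r + 2) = (r - 2)*(r + 3)^2*(r - 1)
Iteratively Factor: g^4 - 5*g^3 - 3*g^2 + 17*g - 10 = (g - 1)*(g^3 - 4*g^2 - 7*g + 10) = (g - 1)^2*(g^2 - 3*g - 10) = (g - 5)*(g - 1)^2*(g + 2)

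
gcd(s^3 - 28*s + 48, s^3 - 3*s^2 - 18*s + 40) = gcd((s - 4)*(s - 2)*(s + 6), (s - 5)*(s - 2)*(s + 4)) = s - 2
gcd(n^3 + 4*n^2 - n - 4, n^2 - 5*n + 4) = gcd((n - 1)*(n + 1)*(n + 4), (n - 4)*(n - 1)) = n - 1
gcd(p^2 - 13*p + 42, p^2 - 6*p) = p - 6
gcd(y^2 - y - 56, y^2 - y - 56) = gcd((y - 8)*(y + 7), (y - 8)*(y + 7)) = y^2 - y - 56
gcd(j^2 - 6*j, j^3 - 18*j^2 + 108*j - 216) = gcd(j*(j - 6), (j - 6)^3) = j - 6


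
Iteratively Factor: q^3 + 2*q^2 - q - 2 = (q - 1)*(q^2 + 3*q + 2) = (q - 1)*(q + 1)*(q + 2)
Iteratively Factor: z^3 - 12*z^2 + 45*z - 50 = (z - 2)*(z^2 - 10*z + 25) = (z - 5)*(z - 2)*(z - 5)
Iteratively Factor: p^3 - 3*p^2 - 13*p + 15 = (p + 3)*(p^2 - 6*p + 5) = (p - 5)*(p + 3)*(p - 1)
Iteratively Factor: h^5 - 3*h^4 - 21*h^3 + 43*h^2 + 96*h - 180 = (h - 5)*(h^4 + 2*h^3 - 11*h^2 - 12*h + 36) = (h - 5)*(h - 2)*(h^3 + 4*h^2 - 3*h - 18) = (h - 5)*(h - 2)^2*(h^2 + 6*h + 9) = (h - 5)*(h - 2)^2*(h + 3)*(h + 3)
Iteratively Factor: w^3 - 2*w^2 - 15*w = (w)*(w^2 - 2*w - 15) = w*(w - 5)*(w + 3)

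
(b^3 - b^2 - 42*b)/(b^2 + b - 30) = b*(b - 7)/(b - 5)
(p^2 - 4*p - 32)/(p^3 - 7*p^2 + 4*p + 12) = (p^2 - 4*p - 32)/(p^3 - 7*p^2 + 4*p + 12)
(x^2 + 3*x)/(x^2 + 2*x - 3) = x/(x - 1)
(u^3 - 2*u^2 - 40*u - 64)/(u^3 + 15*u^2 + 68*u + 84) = (u^2 - 4*u - 32)/(u^2 + 13*u + 42)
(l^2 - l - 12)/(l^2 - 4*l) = (l + 3)/l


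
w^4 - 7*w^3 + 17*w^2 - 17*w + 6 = (w - 3)*(w - 2)*(w - 1)^2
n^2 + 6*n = n*(n + 6)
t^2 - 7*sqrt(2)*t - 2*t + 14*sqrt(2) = (t - 2)*(t - 7*sqrt(2))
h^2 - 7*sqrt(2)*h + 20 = (h - 5*sqrt(2))*(h - 2*sqrt(2))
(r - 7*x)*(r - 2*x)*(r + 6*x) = r^3 - 3*r^2*x - 40*r*x^2 + 84*x^3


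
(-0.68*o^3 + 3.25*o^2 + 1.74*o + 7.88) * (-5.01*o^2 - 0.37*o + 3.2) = 3.4068*o^5 - 16.0309*o^4 - 12.0959*o^3 - 29.7226*o^2 + 2.6524*o + 25.216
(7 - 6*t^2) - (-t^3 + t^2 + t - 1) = t^3 - 7*t^2 - t + 8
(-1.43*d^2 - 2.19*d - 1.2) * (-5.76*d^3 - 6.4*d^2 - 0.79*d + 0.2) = 8.2368*d^5 + 21.7664*d^4 + 22.0577*d^3 + 9.1241*d^2 + 0.51*d - 0.24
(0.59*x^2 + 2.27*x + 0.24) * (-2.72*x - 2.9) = -1.6048*x^3 - 7.8854*x^2 - 7.2358*x - 0.696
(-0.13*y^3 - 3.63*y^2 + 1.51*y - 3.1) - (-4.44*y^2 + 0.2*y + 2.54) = -0.13*y^3 + 0.81*y^2 + 1.31*y - 5.64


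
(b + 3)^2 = b^2 + 6*b + 9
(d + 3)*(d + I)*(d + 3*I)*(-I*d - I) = -I*d^4 + 4*d^3 - 4*I*d^3 + 16*d^2 + 12*d + 12*I*d + 9*I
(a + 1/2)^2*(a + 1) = a^3 + 2*a^2 + 5*a/4 + 1/4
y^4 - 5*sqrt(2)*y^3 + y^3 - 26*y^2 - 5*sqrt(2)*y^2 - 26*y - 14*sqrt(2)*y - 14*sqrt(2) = (y + 1)*(y - 7*sqrt(2))*(y + sqrt(2))^2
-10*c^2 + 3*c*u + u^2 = (-2*c + u)*(5*c + u)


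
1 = 1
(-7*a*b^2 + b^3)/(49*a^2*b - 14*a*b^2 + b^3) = -b/(7*a - b)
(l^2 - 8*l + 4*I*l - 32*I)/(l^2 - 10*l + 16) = (l + 4*I)/(l - 2)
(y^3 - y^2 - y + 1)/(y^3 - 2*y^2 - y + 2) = (y - 1)/(y - 2)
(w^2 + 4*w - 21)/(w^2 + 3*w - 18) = (w + 7)/(w + 6)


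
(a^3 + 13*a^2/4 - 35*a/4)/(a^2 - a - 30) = a*(4*a - 7)/(4*(a - 6))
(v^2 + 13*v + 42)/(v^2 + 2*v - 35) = (v + 6)/(v - 5)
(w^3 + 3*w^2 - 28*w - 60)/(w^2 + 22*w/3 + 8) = 3*(w^2 - 3*w - 10)/(3*w + 4)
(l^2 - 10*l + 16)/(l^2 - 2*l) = (l - 8)/l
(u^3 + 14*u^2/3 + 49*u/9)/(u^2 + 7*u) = (9*u^2 + 42*u + 49)/(9*(u + 7))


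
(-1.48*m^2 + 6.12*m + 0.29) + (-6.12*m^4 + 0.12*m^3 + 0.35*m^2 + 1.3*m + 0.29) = -6.12*m^4 + 0.12*m^3 - 1.13*m^2 + 7.42*m + 0.58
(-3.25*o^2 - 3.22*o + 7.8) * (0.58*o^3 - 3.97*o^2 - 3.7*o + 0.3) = -1.885*o^5 + 11.0349*o^4 + 29.3324*o^3 - 20.027*o^2 - 29.826*o + 2.34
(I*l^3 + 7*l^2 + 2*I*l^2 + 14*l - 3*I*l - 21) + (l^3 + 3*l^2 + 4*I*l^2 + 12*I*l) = l^3 + I*l^3 + 10*l^2 + 6*I*l^2 + 14*l + 9*I*l - 21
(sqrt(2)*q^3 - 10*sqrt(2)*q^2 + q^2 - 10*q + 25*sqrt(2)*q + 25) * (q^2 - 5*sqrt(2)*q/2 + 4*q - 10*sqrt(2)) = sqrt(2)*q^5 - 6*sqrt(2)*q^4 - 4*q^4 - 35*sqrt(2)*q^3/2 + 24*q^3 + 60*q^2 + 115*sqrt(2)*q^2 - 400*q + 75*sqrt(2)*q/2 - 250*sqrt(2)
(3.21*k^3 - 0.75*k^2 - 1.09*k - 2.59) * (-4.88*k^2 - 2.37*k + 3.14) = -15.6648*k^5 - 3.9477*k^4 + 17.1761*k^3 + 12.8675*k^2 + 2.7157*k - 8.1326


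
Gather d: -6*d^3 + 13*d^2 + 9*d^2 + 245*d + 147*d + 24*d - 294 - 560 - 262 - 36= -6*d^3 + 22*d^2 + 416*d - 1152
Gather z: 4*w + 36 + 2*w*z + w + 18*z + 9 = 5*w + z*(2*w + 18) + 45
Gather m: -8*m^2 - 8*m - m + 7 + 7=-8*m^2 - 9*m + 14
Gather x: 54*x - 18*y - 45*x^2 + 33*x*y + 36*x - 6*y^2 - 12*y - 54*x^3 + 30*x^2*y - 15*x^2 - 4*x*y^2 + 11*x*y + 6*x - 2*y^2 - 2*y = -54*x^3 + x^2*(30*y - 60) + x*(-4*y^2 + 44*y + 96) - 8*y^2 - 32*y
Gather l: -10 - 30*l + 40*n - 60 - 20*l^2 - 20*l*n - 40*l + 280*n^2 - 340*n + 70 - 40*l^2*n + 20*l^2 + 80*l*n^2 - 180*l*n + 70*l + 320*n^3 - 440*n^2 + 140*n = -40*l^2*n + l*(80*n^2 - 200*n) + 320*n^3 - 160*n^2 - 160*n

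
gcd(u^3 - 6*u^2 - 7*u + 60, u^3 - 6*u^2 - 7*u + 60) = u^3 - 6*u^2 - 7*u + 60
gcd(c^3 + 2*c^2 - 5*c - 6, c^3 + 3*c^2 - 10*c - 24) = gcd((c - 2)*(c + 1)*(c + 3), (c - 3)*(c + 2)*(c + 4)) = 1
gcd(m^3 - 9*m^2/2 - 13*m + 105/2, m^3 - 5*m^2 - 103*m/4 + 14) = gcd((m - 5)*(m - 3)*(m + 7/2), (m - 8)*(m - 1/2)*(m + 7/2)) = m + 7/2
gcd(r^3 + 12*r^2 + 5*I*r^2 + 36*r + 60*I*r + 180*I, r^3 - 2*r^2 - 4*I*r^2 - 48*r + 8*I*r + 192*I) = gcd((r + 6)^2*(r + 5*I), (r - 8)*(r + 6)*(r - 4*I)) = r + 6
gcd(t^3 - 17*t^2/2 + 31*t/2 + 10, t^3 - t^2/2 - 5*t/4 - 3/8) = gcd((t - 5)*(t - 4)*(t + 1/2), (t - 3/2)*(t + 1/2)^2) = t + 1/2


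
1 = 1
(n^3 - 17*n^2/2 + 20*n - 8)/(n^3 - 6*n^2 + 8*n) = (n^2 - 9*n/2 + 2)/(n*(n - 2))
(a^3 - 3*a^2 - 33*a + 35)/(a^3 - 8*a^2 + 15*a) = (a^3 - 3*a^2 - 33*a + 35)/(a*(a^2 - 8*a + 15))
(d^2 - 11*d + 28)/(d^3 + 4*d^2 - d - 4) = (d^2 - 11*d + 28)/(d^3 + 4*d^2 - d - 4)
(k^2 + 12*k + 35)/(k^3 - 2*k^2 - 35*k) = (k + 7)/(k*(k - 7))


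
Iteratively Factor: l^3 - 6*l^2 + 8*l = (l - 2)*(l^2 - 4*l) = l*(l - 2)*(l - 4)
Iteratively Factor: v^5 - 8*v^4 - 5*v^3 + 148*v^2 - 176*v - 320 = (v - 5)*(v^4 - 3*v^3 - 20*v^2 + 48*v + 64) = (v - 5)*(v - 4)*(v^3 + v^2 - 16*v - 16) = (v - 5)*(v - 4)*(v + 1)*(v^2 - 16) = (v - 5)*(v - 4)*(v + 1)*(v + 4)*(v - 4)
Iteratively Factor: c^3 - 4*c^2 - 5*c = (c - 5)*(c^2 + c) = c*(c - 5)*(c + 1)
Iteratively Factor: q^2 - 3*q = (q)*(q - 3)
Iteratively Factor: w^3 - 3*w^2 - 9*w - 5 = (w + 1)*(w^2 - 4*w - 5) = (w - 5)*(w + 1)*(w + 1)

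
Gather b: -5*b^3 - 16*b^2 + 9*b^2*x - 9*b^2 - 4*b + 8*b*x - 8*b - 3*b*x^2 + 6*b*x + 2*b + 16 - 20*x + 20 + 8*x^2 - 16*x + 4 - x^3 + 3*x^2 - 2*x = -5*b^3 + b^2*(9*x - 25) + b*(-3*x^2 + 14*x - 10) - x^3 + 11*x^2 - 38*x + 40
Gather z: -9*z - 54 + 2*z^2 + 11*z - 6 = 2*z^2 + 2*z - 60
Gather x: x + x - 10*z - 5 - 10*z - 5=2*x - 20*z - 10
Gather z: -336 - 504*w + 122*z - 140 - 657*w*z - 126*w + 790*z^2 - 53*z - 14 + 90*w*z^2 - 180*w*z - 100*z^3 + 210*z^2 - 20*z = -630*w - 100*z^3 + z^2*(90*w + 1000) + z*(49 - 837*w) - 490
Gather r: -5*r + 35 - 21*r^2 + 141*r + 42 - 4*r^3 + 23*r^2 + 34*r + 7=-4*r^3 + 2*r^2 + 170*r + 84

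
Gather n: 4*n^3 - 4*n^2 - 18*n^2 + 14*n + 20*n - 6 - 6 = 4*n^3 - 22*n^2 + 34*n - 12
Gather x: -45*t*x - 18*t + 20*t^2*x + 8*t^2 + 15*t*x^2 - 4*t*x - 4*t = 8*t^2 + 15*t*x^2 - 22*t + x*(20*t^2 - 49*t)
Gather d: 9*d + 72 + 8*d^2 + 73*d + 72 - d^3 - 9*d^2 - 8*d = -d^3 - d^2 + 74*d + 144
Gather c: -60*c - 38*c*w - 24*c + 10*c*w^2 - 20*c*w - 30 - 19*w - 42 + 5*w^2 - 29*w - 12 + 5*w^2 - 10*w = c*(10*w^2 - 58*w - 84) + 10*w^2 - 58*w - 84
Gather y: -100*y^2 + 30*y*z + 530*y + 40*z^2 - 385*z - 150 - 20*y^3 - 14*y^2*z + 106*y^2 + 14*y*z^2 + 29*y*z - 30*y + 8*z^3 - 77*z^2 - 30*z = -20*y^3 + y^2*(6 - 14*z) + y*(14*z^2 + 59*z + 500) + 8*z^3 - 37*z^2 - 415*z - 150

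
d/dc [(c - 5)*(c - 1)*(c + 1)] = 3*c^2 - 10*c - 1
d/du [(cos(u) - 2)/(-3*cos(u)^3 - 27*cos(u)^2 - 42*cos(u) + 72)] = (69*cos(u) - 3*cos(2*u) - cos(3*u) + 5)*sin(u)/(6*(cos(u)^3 + 9*cos(u)^2 + 14*cos(u) - 24)^2)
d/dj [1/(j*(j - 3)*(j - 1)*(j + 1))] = (-4*j^3 + 9*j^2 + 2*j - 3)/(j^2*(j^6 - 6*j^5 + 7*j^4 + 12*j^3 - 17*j^2 - 6*j + 9))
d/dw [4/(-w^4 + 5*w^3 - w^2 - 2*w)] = 4*(4*w^3 - 15*w^2 + 2*w + 2)/(w^2*(w^3 - 5*w^2 + w + 2)^2)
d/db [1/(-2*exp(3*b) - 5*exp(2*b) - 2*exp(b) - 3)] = (6*exp(2*b) + 10*exp(b) + 2)*exp(b)/(2*exp(3*b) + 5*exp(2*b) + 2*exp(b) + 3)^2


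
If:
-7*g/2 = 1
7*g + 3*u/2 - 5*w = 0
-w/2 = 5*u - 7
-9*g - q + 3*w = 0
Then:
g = -2/7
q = 1896/721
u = 144/103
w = 2/103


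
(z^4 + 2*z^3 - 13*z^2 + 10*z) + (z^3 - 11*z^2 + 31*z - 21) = z^4 + 3*z^3 - 24*z^2 + 41*z - 21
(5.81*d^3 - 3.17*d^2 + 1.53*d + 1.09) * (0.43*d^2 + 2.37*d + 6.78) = 2.4983*d^5 + 12.4066*d^4 + 32.5368*d^3 - 17.3978*d^2 + 12.9567*d + 7.3902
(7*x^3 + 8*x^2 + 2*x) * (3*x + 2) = 21*x^4 + 38*x^3 + 22*x^2 + 4*x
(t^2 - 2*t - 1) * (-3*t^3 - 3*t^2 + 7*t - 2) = -3*t^5 + 3*t^4 + 16*t^3 - 13*t^2 - 3*t + 2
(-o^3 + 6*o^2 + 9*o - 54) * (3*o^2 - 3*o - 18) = -3*o^5 + 21*o^4 + 27*o^3 - 297*o^2 + 972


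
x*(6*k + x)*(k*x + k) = 6*k^2*x^2 + 6*k^2*x + k*x^3 + k*x^2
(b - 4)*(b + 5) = b^2 + b - 20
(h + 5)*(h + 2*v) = h^2 + 2*h*v + 5*h + 10*v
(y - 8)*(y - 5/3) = y^2 - 29*y/3 + 40/3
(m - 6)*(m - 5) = m^2 - 11*m + 30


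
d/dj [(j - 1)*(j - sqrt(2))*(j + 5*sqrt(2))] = 3*j^2 - 2*j + 8*sqrt(2)*j - 10 - 4*sqrt(2)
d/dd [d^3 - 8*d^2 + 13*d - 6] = 3*d^2 - 16*d + 13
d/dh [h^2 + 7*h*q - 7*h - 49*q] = 2*h + 7*q - 7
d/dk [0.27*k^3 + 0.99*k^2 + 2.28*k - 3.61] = 0.81*k^2 + 1.98*k + 2.28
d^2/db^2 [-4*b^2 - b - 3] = -8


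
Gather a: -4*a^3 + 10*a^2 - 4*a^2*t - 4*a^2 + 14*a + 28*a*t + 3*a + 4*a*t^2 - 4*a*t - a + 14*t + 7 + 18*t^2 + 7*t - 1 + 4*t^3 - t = -4*a^3 + a^2*(6 - 4*t) + a*(4*t^2 + 24*t + 16) + 4*t^3 + 18*t^2 + 20*t + 6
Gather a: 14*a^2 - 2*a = 14*a^2 - 2*a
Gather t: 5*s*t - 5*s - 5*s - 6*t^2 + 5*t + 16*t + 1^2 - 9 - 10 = -10*s - 6*t^2 + t*(5*s + 21) - 18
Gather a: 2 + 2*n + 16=2*n + 18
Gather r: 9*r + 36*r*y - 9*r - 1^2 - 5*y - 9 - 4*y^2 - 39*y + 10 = 36*r*y - 4*y^2 - 44*y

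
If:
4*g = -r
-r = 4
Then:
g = 1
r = -4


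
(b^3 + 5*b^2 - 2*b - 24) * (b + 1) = b^4 + 6*b^3 + 3*b^2 - 26*b - 24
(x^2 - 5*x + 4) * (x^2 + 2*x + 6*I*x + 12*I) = x^4 - 3*x^3 + 6*I*x^3 - 6*x^2 - 18*I*x^2 + 8*x - 36*I*x + 48*I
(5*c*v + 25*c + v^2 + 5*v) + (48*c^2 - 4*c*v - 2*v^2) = 48*c^2 + c*v + 25*c - v^2 + 5*v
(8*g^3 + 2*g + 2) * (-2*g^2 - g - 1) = -16*g^5 - 8*g^4 - 12*g^3 - 6*g^2 - 4*g - 2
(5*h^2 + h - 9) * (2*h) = 10*h^3 + 2*h^2 - 18*h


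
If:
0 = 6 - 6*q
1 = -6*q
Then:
No Solution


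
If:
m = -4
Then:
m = -4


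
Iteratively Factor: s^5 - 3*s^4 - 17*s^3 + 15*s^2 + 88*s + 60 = (s + 2)*(s^4 - 5*s^3 - 7*s^2 + 29*s + 30) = (s + 2)^2*(s^3 - 7*s^2 + 7*s + 15) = (s - 3)*(s + 2)^2*(s^2 - 4*s - 5) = (s - 5)*(s - 3)*(s + 2)^2*(s + 1)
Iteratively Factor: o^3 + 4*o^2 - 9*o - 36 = (o + 4)*(o^2 - 9) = (o - 3)*(o + 4)*(o + 3)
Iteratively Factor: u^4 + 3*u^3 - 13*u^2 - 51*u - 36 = (u + 3)*(u^3 - 13*u - 12) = (u + 1)*(u + 3)*(u^2 - u - 12) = (u - 4)*(u + 1)*(u + 3)*(u + 3)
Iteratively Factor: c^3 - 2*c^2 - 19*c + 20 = (c + 4)*(c^2 - 6*c + 5) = (c - 1)*(c + 4)*(c - 5)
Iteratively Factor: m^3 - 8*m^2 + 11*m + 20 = (m - 4)*(m^2 - 4*m - 5) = (m - 4)*(m + 1)*(m - 5)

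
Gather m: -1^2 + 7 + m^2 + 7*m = m^2 + 7*m + 6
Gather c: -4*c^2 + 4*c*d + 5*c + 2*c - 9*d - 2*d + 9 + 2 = -4*c^2 + c*(4*d + 7) - 11*d + 11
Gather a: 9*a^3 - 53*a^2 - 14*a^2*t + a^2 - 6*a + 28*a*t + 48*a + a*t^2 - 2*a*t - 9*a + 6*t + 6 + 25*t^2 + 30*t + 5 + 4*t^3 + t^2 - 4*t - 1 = 9*a^3 + a^2*(-14*t - 52) + a*(t^2 + 26*t + 33) + 4*t^3 + 26*t^2 + 32*t + 10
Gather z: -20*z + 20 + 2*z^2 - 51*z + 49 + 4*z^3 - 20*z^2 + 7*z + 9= 4*z^3 - 18*z^2 - 64*z + 78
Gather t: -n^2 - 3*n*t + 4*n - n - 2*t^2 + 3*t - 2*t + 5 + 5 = -n^2 + 3*n - 2*t^2 + t*(1 - 3*n) + 10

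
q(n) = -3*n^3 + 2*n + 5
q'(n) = 2 - 9*n^2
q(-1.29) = 8.86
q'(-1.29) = -12.98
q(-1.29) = 8.86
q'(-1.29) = -12.98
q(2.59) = -41.94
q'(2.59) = -58.37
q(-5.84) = 590.85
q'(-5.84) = -304.95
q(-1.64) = 14.95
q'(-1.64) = -22.21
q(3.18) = -85.11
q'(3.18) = -89.01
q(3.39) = -105.09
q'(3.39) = -101.43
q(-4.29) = 233.28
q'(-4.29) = -163.64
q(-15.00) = 10100.00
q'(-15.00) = -2023.00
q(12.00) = -5155.00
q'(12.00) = -1294.00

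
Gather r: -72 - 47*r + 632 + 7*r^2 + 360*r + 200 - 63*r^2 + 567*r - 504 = -56*r^2 + 880*r + 256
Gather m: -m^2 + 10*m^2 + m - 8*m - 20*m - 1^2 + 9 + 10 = 9*m^2 - 27*m + 18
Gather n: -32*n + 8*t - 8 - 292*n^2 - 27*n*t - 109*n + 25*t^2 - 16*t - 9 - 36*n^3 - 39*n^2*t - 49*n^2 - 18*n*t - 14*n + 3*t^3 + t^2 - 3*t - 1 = -36*n^3 + n^2*(-39*t - 341) + n*(-45*t - 155) + 3*t^3 + 26*t^2 - 11*t - 18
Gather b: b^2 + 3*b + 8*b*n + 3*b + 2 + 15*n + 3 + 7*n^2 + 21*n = b^2 + b*(8*n + 6) + 7*n^2 + 36*n + 5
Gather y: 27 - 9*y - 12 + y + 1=16 - 8*y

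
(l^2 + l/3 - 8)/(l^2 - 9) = (l - 8/3)/(l - 3)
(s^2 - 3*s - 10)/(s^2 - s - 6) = (s - 5)/(s - 3)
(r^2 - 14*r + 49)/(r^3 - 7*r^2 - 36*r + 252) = (r - 7)/(r^2 - 36)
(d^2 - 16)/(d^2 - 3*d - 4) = (d + 4)/(d + 1)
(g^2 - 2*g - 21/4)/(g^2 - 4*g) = (g^2 - 2*g - 21/4)/(g*(g - 4))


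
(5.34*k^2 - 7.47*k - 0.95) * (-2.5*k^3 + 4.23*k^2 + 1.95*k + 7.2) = -13.35*k^5 + 41.2632*k^4 - 18.8101*k^3 + 19.863*k^2 - 55.6365*k - 6.84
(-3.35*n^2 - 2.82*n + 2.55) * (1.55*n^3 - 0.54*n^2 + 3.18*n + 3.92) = -5.1925*n^5 - 2.562*n^4 - 5.1777*n^3 - 23.4766*n^2 - 2.9454*n + 9.996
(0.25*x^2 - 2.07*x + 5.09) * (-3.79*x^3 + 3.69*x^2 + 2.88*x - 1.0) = -0.9475*x^5 + 8.7678*x^4 - 26.2094*x^3 + 12.5705*x^2 + 16.7292*x - 5.09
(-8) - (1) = -9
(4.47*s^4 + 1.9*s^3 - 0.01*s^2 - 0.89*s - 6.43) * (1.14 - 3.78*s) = -16.8966*s^5 - 2.0862*s^4 + 2.2038*s^3 + 3.3528*s^2 + 23.2908*s - 7.3302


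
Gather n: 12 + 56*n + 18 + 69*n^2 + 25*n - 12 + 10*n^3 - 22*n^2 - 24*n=10*n^3 + 47*n^2 + 57*n + 18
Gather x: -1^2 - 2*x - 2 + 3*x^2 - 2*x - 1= 3*x^2 - 4*x - 4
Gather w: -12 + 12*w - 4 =12*w - 16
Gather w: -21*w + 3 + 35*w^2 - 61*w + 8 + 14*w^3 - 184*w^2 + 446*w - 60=14*w^3 - 149*w^2 + 364*w - 49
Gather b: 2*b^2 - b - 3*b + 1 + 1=2*b^2 - 4*b + 2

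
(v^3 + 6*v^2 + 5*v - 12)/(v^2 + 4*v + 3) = (v^2 + 3*v - 4)/(v + 1)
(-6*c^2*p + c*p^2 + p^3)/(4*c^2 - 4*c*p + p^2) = p*(3*c + p)/(-2*c + p)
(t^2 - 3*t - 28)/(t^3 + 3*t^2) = (t^2 - 3*t - 28)/(t^2*(t + 3))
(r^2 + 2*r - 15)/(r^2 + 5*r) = (r - 3)/r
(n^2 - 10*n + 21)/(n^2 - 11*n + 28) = (n - 3)/(n - 4)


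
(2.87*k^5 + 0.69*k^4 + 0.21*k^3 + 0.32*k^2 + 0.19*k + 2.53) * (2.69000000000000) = 7.7203*k^5 + 1.8561*k^4 + 0.5649*k^3 + 0.8608*k^2 + 0.5111*k + 6.8057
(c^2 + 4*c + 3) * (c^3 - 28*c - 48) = c^5 + 4*c^4 - 25*c^3 - 160*c^2 - 276*c - 144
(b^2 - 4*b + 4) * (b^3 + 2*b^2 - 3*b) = b^5 - 2*b^4 - 7*b^3 + 20*b^2 - 12*b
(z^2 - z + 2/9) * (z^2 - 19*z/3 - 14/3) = z^4 - 22*z^3/3 + 17*z^2/9 + 88*z/27 - 28/27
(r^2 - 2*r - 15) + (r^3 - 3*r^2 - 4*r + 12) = r^3 - 2*r^2 - 6*r - 3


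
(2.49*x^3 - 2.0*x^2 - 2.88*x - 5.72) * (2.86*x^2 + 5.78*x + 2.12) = 7.1214*x^5 + 8.6722*x^4 - 14.518*x^3 - 37.2456*x^2 - 39.1672*x - 12.1264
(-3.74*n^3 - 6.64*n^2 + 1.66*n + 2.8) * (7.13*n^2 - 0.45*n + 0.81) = -26.6662*n^5 - 45.6602*n^4 + 11.7944*n^3 + 13.8386*n^2 + 0.0846*n + 2.268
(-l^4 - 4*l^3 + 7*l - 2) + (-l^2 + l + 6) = -l^4 - 4*l^3 - l^2 + 8*l + 4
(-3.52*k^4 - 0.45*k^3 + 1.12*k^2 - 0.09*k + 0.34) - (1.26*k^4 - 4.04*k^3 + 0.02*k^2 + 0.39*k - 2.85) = -4.78*k^4 + 3.59*k^3 + 1.1*k^2 - 0.48*k + 3.19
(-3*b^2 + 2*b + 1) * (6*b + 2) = -18*b^3 + 6*b^2 + 10*b + 2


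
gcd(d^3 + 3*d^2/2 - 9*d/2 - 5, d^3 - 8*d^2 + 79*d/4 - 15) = 1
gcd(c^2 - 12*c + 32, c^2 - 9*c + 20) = c - 4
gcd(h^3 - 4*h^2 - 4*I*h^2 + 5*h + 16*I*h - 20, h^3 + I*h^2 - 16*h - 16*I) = h^2 + h*(-4 + I) - 4*I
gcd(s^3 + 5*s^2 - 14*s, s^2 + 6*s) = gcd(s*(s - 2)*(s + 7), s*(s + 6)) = s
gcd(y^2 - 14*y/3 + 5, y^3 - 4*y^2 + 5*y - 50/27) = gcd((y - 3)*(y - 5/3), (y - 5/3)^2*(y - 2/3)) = y - 5/3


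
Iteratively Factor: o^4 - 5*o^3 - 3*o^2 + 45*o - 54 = (o - 3)*(o^3 - 2*o^2 - 9*o + 18) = (o - 3)*(o - 2)*(o^2 - 9) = (o - 3)*(o - 2)*(o + 3)*(o - 3)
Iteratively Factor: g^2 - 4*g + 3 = (g - 3)*(g - 1)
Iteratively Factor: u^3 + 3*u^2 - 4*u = (u)*(u^2 + 3*u - 4) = u*(u + 4)*(u - 1)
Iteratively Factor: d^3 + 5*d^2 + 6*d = (d + 2)*(d^2 + 3*d) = d*(d + 2)*(d + 3)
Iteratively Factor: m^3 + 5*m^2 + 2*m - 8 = (m - 1)*(m^2 + 6*m + 8) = (m - 1)*(m + 2)*(m + 4)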